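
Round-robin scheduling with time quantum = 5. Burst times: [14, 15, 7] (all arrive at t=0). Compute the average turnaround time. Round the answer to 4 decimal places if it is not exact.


Time quantum = 5
Execution trace:
  J1 runs 5 units, time = 5
  J2 runs 5 units, time = 10
  J3 runs 5 units, time = 15
  J1 runs 5 units, time = 20
  J2 runs 5 units, time = 25
  J3 runs 2 units, time = 27
  J1 runs 4 units, time = 31
  J2 runs 5 units, time = 36
Finish times: [31, 36, 27]
Average turnaround = 94/3 = 31.3333

31.3333


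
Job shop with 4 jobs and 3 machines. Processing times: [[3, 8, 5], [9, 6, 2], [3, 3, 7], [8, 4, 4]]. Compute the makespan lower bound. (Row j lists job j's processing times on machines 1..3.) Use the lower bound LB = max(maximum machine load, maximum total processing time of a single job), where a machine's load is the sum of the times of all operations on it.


Machine loads:
  Machine 1: 3 + 9 + 3 + 8 = 23
  Machine 2: 8 + 6 + 3 + 4 = 21
  Machine 3: 5 + 2 + 7 + 4 = 18
Max machine load = 23
Job totals:
  Job 1: 16
  Job 2: 17
  Job 3: 13
  Job 4: 16
Max job total = 17
Lower bound = max(23, 17) = 23

23


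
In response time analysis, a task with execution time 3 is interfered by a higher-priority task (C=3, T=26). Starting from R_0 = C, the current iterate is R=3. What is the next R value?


R_next = C + ceil(R_prev / T_hp) * C_hp
ceil(3 / 26) = ceil(0.1154) = 1
Interference = 1 * 3 = 3
R_next = 3 + 3 = 6

6


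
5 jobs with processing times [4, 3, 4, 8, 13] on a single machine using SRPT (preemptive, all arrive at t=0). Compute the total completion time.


Since all jobs arrive at t=0, SRPT equals SPT ordering.
SPT order: [3, 4, 4, 8, 13]
Completion times:
  Job 1: p=3, C=3
  Job 2: p=4, C=7
  Job 3: p=4, C=11
  Job 4: p=8, C=19
  Job 5: p=13, C=32
Total completion time = 3 + 7 + 11 + 19 + 32 = 72

72


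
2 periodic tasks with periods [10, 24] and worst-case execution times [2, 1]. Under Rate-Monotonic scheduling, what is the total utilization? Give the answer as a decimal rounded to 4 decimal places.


Compute individual utilizations (exact fractions):
  Task 1: C/T = 2/10 = 1/5 (approx. 0.2)
  Task 2: C/T = 1/24 (approx. 0.0417)
Total utilization U = 1/5 + 1/24 = 29/120
Rounded to 4 decimal places: U = 0.2417
RM (Liu & Layland) bound for 2 tasks = 0.828427; compare with U = 29/120 (approx. 0.241667)
U <= bound, so schedulable by RM sufficient condition.

0.2417


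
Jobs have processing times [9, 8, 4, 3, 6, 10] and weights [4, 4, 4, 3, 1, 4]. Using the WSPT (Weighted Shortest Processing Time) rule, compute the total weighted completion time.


Compute p/w ratios and sort ascending (WSPT): [(4, 4), (3, 3), (8, 4), (9, 4), (10, 4), (6, 1)]
Compute weighted completion times:
  Job (p=4,w=4): C=4, w*C=4*4=16
  Job (p=3,w=3): C=7, w*C=3*7=21
  Job (p=8,w=4): C=15, w*C=4*15=60
  Job (p=9,w=4): C=24, w*C=4*24=96
  Job (p=10,w=4): C=34, w*C=4*34=136
  Job (p=6,w=1): C=40, w*C=1*40=40
Total weighted completion time = 369

369


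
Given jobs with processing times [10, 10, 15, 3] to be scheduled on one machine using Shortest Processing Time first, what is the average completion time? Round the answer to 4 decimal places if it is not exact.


Sort jobs by processing time (SPT order): [3, 10, 10, 15]
Compute completion times sequentially:
  Job 1: processing = 3, completes at 3
  Job 2: processing = 10, completes at 13
  Job 3: processing = 10, completes at 23
  Job 4: processing = 15, completes at 38
Sum of completion times = 77
Average completion time = 77/4 = 19.25

19.25


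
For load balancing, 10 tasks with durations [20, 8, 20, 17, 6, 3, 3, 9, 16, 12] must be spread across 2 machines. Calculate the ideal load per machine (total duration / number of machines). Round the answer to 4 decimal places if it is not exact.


Total processing time = 20 + 8 + 20 + 17 + 6 + 3 + 3 + 9 + 16 + 12 = 114
Number of machines = 2
Ideal balanced load = 114 / 2 = 57.0

57.0


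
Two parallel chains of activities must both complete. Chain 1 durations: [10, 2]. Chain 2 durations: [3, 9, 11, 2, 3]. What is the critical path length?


Path A total = 10 + 2 = 12
Path B total = 3 + 9 + 11 + 2 + 3 = 28
Critical path = longest path = max(12, 28) = 28

28


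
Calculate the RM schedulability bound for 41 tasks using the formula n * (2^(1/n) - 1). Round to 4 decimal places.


Compute 2^(1/41) = 1.0170497444
Subtract 1: 1.0170497444 - 1 = 0.0170497444
Multiply by n: 41 * 0.0170497444 = 0.6990395204
Round to 4 dp: 0.6990

0.6990


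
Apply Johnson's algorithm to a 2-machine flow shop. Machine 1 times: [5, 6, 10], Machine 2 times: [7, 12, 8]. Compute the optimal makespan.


Apply Johnson's rule:
  Group 1 (a <= b): [(1, 5, 7), (2, 6, 12)]
  Group 2 (a > b): [(3, 10, 8)]
Optimal job order: [1, 2, 3]
Schedule:
  Job 1: M1 done at 5, M2 done at 12
  Job 2: M1 done at 11, M2 done at 24
  Job 3: M1 done at 21, M2 done at 32
Makespan = 32

32


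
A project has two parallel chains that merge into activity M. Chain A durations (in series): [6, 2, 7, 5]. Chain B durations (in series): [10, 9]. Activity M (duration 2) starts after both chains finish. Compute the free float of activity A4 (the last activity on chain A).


ES(A4) = sum of predecessors on chain A = 15
EF(A4) = ES + duration = 15 + 5 = 20
Successor of A4 is M. ES(M) = max(sum(A), sum(B)) = max(20, 19) = 20
Free float = ES(successor) - EF(current) = 20 - 20 = 0

0


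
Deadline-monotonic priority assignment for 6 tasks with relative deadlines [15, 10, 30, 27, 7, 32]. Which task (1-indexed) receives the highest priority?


Sort tasks by relative deadline (ascending):
  Task 5: deadline = 7
  Task 2: deadline = 10
  Task 1: deadline = 15
  Task 4: deadline = 27
  Task 3: deadline = 30
  Task 6: deadline = 32
Priority order (highest first): [5, 2, 1, 4, 3, 6]
Highest priority task = 5

5


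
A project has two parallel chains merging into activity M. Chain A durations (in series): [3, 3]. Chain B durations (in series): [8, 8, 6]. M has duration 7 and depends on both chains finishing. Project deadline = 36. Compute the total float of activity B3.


Forward pass: ES(B3) = sum of predecessors on chain B = 16
EF = ES + duration = 16 + 6 = 22
Backward pass: LF(M) = deadline = 36; LS(M) = 36 - 7 = 29
LF(B3) = LS(M) - sum(successors on chain B) = 29 - 0 = 29
LS = LF - duration = 29 - 6 = 23
Total float = LS - ES = 23 - 16 = 7

7


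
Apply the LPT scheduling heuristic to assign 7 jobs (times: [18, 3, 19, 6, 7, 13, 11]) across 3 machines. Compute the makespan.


Sort jobs in decreasing order (LPT): [19, 18, 13, 11, 7, 6, 3]
Assign each job to the least loaded machine:
  Machine 1: jobs [19, 6], load = 25
  Machine 2: jobs [18, 7], load = 25
  Machine 3: jobs [13, 11, 3], load = 27
Makespan = max load = 27

27


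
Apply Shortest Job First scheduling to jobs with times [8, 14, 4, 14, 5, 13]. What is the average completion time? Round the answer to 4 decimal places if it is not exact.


SJF order (ascending): [4, 5, 8, 13, 14, 14]
Completion times:
  Job 1: burst=4, C=4
  Job 2: burst=5, C=9
  Job 3: burst=8, C=17
  Job 4: burst=13, C=30
  Job 5: burst=14, C=44
  Job 6: burst=14, C=58
Average completion = 162/6 = 27.0

27.0


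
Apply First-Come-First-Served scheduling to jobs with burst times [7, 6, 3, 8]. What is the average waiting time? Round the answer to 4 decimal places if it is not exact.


FCFS order (as given): [7, 6, 3, 8]
Waiting times:
  Job 1: wait = 0
  Job 2: wait = 7
  Job 3: wait = 13
  Job 4: wait = 16
Sum of waiting times = 36
Average waiting time = 36/4 = 9.0

9.0


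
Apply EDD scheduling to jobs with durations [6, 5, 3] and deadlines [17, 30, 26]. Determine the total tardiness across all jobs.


Sort by due date (EDD order): [(6, 17), (3, 26), (5, 30)]
Compute completion times and tardiness:
  Job 1: p=6, d=17, C=6, tardiness=max(0,6-17)=0
  Job 2: p=3, d=26, C=9, tardiness=max(0,9-26)=0
  Job 3: p=5, d=30, C=14, tardiness=max(0,14-30)=0
Total tardiness = 0

0


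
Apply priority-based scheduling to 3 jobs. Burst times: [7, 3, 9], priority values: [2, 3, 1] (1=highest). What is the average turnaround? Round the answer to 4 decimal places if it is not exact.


Sort by priority (ascending = highest first):
Order: [(1, 9), (2, 7), (3, 3)]
Completion times:
  Priority 1, burst=9, C=9
  Priority 2, burst=7, C=16
  Priority 3, burst=3, C=19
Average turnaround = 44/3 = 14.6667

14.6667


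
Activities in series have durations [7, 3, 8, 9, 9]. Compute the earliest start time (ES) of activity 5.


Activity 5 starts after activities 1 through 4 complete.
Predecessor durations: [7, 3, 8, 9]
ES = 7 + 3 + 8 + 9 = 27

27


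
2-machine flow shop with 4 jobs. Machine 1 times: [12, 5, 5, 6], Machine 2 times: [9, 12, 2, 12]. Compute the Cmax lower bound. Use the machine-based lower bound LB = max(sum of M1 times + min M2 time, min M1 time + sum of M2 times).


LB1 = sum(M1 times) + min(M2 times) = 28 + 2 = 30
LB2 = min(M1 times) + sum(M2 times) = 5 + 35 = 40
Lower bound = max(LB1, LB2) = max(30, 40) = 40

40


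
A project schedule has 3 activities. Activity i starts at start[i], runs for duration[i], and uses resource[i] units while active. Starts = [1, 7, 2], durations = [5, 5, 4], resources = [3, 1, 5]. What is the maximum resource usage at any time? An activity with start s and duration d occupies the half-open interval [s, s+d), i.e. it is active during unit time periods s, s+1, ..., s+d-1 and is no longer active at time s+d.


Each activity i is active on [start_i, start_i + duration_i).
Compute total resource usage per time slot:
  t=0: active resources = [], total = 0
  t=1: active resources = [3], total = 3
  t=2: active resources = [3, 5], total = 8
  t=3: active resources = [3, 5], total = 8
  t=4: active resources = [3, 5], total = 8
  t=5: active resources = [3, 5], total = 8
  t=6: active resources = [], total = 0
  t=7: active resources = [1], total = 1
  t=8: active resources = [1], total = 1
  t=9: active resources = [1], total = 1
  t=10: active resources = [1], total = 1
  t=11: active resources = [1], total = 1
Peak resource demand = 8

8


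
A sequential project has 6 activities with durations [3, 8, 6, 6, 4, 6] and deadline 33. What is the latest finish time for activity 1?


LF(activity 1) = deadline - sum of successor durations
Successors: activities 2 through 6 with durations [8, 6, 6, 4, 6]
Sum of successor durations = 30
LF = 33 - 30 = 3

3


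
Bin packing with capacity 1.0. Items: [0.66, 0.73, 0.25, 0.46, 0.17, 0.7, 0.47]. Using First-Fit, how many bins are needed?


Place items sequentially using First-Fit:
  Item 0.66 -> new Bin 1
  Item 0.73 -> new Bin 2
  Item 0.25 -> Bin 1 (now 0.91)
  Item 0.46 -> new Bin 3
  Item 0.17 -> Bin 2 (now 0.9)
  Item 0.7 -> new Bin 4
  Item 0.47 -> Bin 3 (now 0.93)
Total bins used = 4

4


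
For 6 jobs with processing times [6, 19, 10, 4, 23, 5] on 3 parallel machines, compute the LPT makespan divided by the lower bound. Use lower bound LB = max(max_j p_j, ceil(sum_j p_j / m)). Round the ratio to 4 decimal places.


LPT order: [23, 19, 10, 6, 5, 4]
Machine loads after assignment: [23, 23, 21]
LPT makespan = 23
Lower bound = max(max_job, ceil(total/3)) = max(23, 23) = 23
Ratio = 23 / 23 = 1.0

1.0


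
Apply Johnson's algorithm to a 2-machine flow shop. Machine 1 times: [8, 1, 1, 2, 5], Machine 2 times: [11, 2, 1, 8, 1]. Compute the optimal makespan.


Apply Johnson's rule:
  Group 1 (a <= b): [(2, 1, 2), (3, 1, 1), (4, 2, 8), (1, 8, 11)]
  Group 2 (a > b): [(5, 5, 1)]
Optimal job order: [2, 3, 4, 1, 5]
Schedule:
  Job 2: M1 done at 1, M2 done at 3
  Job 3: M1 done at 2, M2 done at 4
  Job 4: M1 done at 4, M2 done at 12
  Job 1: M1 done at 12, M2 done at 23
  Job 5: M1 done at 17, M2 done at 24
Makespan = 24

24


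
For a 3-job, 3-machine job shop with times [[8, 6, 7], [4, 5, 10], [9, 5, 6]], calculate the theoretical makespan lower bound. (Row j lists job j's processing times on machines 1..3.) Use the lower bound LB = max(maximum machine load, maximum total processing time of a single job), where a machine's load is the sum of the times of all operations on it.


Machine loads:
  Machine 1: 8 + 4 + 9 = 21
  Machine 2: 6 + 5 + 5 = 16
  Machine 3: 7 + 10 + 6 = 23
Max machine load = 23
Job totals:
  Job 1: 21
  Job 2: 19
  Job 3: 20
Max job total = 21
Lower bound = max(23, 21) = 23

23


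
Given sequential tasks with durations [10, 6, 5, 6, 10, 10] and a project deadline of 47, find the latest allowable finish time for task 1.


LF(activity 1) = deadline - sum of successor durations
Successors: activities 2 through 6 with durations [6, 5, 6, 10, 10]
Sum of successor durations = 37
LF = 47 - 37 = 10

10


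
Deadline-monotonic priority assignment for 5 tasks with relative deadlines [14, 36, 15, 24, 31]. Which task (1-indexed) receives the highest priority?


Sort tasks by relative deadline (ascending):
  Task 1: deadline = 14
  Task 3: deadline = 15
  Task 4: deadline = 24
  Task 5: deadline = 31
  Task 2: deadline = 36
Priority order (highest first): [1, 3, 4, 5, 2]
Highest priority task = 1

1


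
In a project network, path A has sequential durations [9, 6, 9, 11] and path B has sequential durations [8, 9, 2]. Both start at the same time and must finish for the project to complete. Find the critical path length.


Path A total = 9 + 6 + 9 + 11 = 35
Path B total = 8 + 9 + 2 = 19
Critical path = longest path = max(35, 19) = 35

35


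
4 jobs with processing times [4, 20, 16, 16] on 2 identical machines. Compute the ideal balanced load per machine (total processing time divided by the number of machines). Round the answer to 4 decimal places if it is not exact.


Total processing time = 4 + 20 + 16 + 16 = 56
Number of machines = 2
Ideal balanced load = 56 / 2 = 28.0

28.0


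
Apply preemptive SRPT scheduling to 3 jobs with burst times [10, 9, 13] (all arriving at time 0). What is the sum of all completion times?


Since all jobs arrive at t=0, SRPT equals SPT ordering.
SPT order: [9, 10, 13]
Completion times:
  Job 1: p=9, C=9
  Job 2: p=10, C=19
  Job 3: p=13, C=32
Total completion time = 9 + 19 + 32 = 60

60


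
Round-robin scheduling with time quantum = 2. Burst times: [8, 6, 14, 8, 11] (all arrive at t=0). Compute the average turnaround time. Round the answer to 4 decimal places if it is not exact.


Time quantum = 2
Execution trace:
  J1 runs 2 units, time = 2
  J2 runs 2 units, time = 4
  J3 runs 2 units, time = 6
  J4 runs 2 units, time = 8
  J5 runs 2 units, time = 10
  J1 runs 2 units, time = 12
  J2 runs 2 units, time = 14
  J3 runs 2 units, time = 16
  J4 runs 2 units, time = 18
  J5 runs 2 units, time = 20
  J1 runs 2 units, time = 22
  J2 runs 2 units, time = 24
  J3 runs 2 units, time = 26
  J4 runs 2 units, time = 28
  J5 runs 2 units, time = 30
  J1 runs 2 units, time = 32
  J3 runs 2 units, time = 34
  J4 runs 2 units, time = 36
  J5 runs 2 units, time = 38
  J3 runs 2 units, time = 40
  J5 runs 2 units, time = 42
  J3 runs 2 units, time = 44
  J5 runs 1 units, time = 45
  J3 runs 2 units, time = 47
Finish times: [32, 24, 47, 36, 45]
Average turnaround = 184/5 = 36.8

36.8


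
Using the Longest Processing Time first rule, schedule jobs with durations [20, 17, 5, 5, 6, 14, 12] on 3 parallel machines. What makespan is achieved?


Sort jobs in decreasing order (LPT): [20, 17, 14, 12, 6, 5, 5]
Assign each job to the least loaded machine:
  Machine 1: jobs [20, 5], load = 25
  Machine 2: jobs [17, 6, 5], load = 28
  Machine 3: jobs [14, 12], load = 26
Makespan = max load = 28

28


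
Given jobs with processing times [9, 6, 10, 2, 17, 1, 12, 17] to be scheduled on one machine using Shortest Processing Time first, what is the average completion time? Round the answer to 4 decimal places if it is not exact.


Sort jobs by processing time (SPT order): [1, 2, 6, 9, 10, 12, 17, 17]
Compute completion times sequentially:
  Job 1: processing = 1, completes at 1
  Job 2: processing = 2, completes at 3
  Job 3: processing = 6, completes at 9
  Job 4: processing = 9, completes at 18
  Job 5: processing = 10, completes at 28
  Job 6: processing = 12, completes at 40
  Job 7: processing = 17, completes at 57
  Job 8: processing = 17, completes at 74
Sum of completion times = 230
Average completion time = 230/8 = 28.75

28.75


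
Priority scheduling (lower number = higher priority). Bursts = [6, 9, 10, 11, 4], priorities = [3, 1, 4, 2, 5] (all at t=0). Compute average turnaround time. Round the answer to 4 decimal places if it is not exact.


Sort by priority (ascending = highest first):
Order: [(1, 9), (2, 11), (3, 6), (4, 10), (5, 4)]
Completion times:
  Priority 1, burst=9, C=9
  Priority 2, burst=11, C=20
  Priority 3, burst=6, C=26
  Priority 4, burst=10, C=36
  Priority 5, burst=4, C=40
Average turnaround = 131/5 = 26.2

26.2


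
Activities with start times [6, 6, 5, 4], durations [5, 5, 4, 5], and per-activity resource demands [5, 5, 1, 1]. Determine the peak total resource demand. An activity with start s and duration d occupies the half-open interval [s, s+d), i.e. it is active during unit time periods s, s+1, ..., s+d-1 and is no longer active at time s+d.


Each activity i is active on [start_i, start_i + duration_i).
Compute total resource usage per time slot:
  t=0: active resources = [], total = 0
  t=1: active resources = [], total = 0
  t=2: active resources = [], total = 0
  t=3: active resources = [], total = 0
  t=4: active resources = [1], total = 1
  t=5: active resources = [1, 1], total = 2
  t=6: active resources = [5, 5, 1, 1], total = 12
  t=7: active resources = [5, 5, 1, 1], total = 12
  t=8: active resources = [5, 5, 1, 1], total = 12
  t=9: active resources = [5, 5], total = 10
  t=10: active resources = [5, 5], total = 10
Peak resource demand = 12

12


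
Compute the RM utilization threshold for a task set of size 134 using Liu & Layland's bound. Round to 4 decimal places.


Compute 2^(1/134) = 1.0051861419
Subtract 1: 1.0051861419 - 1 = 0.0051861419
Multiply by n: 134 * 0.0051861419 = 0.6949430146
Round to 4 dp: 0.6949

0.6949


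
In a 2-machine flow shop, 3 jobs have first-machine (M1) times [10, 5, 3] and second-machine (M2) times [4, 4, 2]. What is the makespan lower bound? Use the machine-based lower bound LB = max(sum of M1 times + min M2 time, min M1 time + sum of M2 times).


LB1 = sum(M1 times) + min(M2 times) = 18 + 2 = 20
LB2 = min(M1 times) + sum(M2 times) = 3 + 10 = 13
Lower bound = max(LB1, LB2) = max(20, 13) = 20

20


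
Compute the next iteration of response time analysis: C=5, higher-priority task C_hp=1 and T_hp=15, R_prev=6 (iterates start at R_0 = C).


R_next = C + ceil(R_prev / T_hp) * C_hp
ceil(6 / 15) = ceil(0.4) = 1
Interference = 1 * 1 = 1
R_next = 5 + 1 = 6
R_next = R_prev, so the iteration has converged (response time = 6).

6


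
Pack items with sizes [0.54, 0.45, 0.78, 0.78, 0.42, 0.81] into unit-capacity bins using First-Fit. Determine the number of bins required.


Place items sequentially using First-Fit:
  Item 0.54 -> new Bin 1
  Item 0.45 -> Bin 1 (now 0.99)
  Item 0.78 -> new Bin 2
  Item 0.78 -> new Bin 3
  Item 0.42 -> new Bin 4
  Item 0.81 -> new Bin 5
Total bins used = 5

5


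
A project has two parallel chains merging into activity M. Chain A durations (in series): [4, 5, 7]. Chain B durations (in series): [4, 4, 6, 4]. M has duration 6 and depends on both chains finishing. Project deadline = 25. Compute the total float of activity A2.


Forward pass: ES(A2) = sum of predecessors on chain A = 4
EF = ES + duration = 4 + 5 = 9
Backward pass: LF(M) = deadline = 25; LS(M) = 25 - 6 = 19
LF(A2) = LS(M) - sum(successors on chain A) = 19 - 7 = 12
LS = LF - duration = 12 - 5 = 7
Total float = LS - ES = 7 - 4 = 3

3


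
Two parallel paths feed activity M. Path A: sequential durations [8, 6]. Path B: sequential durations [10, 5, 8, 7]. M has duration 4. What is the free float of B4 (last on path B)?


ES(B4) = sum of predecessors on chain B = 23
EF(B4) = ES + duration = 23 + 7 = 30
Successor of B4 is M. ES(M) = max(sum(A), sum(B)) = max(14, 30) = 30
Free float = ES(successor) - EF(current) = 30 - 30 = 0

0


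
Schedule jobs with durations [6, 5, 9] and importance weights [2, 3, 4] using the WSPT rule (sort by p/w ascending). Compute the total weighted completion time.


Compute p/w ratios and sort ascending (WSPT): [(5, 3), (9, 4), (6, 2)]
Compute weighted completion times:
  Job (p=5,w=3): C=5, w*C=3*5=15
  Job (p=9,w=4): C=14, w*C=4*14=56
  Job (p=6,w=2): C=20, w*C=2*20=40
Total weighted completion time = 111

111


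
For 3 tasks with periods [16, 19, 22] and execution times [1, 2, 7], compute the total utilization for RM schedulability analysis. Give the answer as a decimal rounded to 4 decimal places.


Compute individual utilizations (exact fractions):
  Task 1: C/T = 1/16 (approx. 0.0625)
  Task 2: C/T = 2/19 (approx. 0.1053)
  Task 3: C/T = 7/22 (approx. 0.3182)
Total utilization U = 1/16 + 2/19 + 7/22 = 1625/3344
Rounded to 4 decimal places: U = 0.4859
RM (Liu & Layland) bound for 3 tasks = 0.779763; compare with U = 1625/3344 (approx. 0.485945)
U <= bound, so schedulable by RM sufficient condition.

0.4859


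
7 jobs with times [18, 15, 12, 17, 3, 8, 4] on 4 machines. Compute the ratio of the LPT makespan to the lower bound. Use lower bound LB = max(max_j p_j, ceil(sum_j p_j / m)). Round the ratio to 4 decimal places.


LPT order: [18, 17, 15, 12, 8, 4, 3]
Machine loads after assignment: [18, 20, 19, 20]
LPT makespan = 20
Lower bound = max(max_job, ceil(total/4)) = max(18, 20) = 20
Ratio = 20 / 20 = 1.0

1.0


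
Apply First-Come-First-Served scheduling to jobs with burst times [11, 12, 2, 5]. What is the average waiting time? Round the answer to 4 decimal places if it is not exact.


FCFS order (as given): [11, 12, 2, 5]
Waiting times:
  Job 1: wait = 0
  Job 2: wait = 11
  Job 3: wait = 23
  Job 4: wait = 25
Sum of waiting times = 59
Average waiting time = 59/4 = 14.75

14.75


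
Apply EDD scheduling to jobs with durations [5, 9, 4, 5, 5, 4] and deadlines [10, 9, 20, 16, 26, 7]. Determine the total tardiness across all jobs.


Sort by due date (EDD order): [(4, 7), (9, 9), (5, 10), (5, 16), (4, 20), (5, 26)]
Compute completion times and tardiness:
  Job 1: p=4, d=7, C=4, tardiness=max(0,4-7)=0
  Job 2: p=9, d=9, C=13, tardiness=max(0,13-9)=4
  Job 3: p=5, d=10, C=18, tardiness=max(0,18-10)=8
  Job 4: p=5, d=16, C=23, tardiness=max(0,23-16)=7
  Job 5: p=4, d=20, C=27, tardiness=max(0,27-20)=7
  Job 6: p=5, d=26, C=32, tardiness=max(0,32-26)=6
Total tardiness = 32

32


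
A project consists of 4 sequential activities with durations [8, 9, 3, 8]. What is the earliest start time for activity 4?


Activity 4 starts after activities 1 through 3 complete.
Predecessor durations: [8, 9, 3]
ES = 8 + 9 + 3 = 20

20


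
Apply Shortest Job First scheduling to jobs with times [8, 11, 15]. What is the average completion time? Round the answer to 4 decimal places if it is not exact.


SJF order (ascending): [8, 11, 15]
Completion times:
  Job 1: burst=8, C=8
  Job 2: burst=11, C=19
  Job 3: burst=15, C=34
Average completion = 61/3 = 20.3333

20.3333


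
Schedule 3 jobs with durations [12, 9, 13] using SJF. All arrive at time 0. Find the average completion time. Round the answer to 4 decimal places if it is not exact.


SJF order (ascending): [9, 12, 13]
Completion times:
  Job 1: burst=9, C=9
  Job 2: burst=12, C=21
  Job 3: burst=13, C=34
Average completion = 64/3 = 21.3333

21.3333


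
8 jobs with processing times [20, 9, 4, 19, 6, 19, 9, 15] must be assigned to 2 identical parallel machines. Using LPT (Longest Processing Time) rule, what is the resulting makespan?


Sort jobs in decreasing order (LPT): [20, 19, 19, 15, 9, 9, 6, 4]
Assign each job to the least loaded machine:
  Machine 1: jobs [20, 15, 9, 6], load = 50
  Machine 2: jobs [19, 19, 9, 4], load = 51
Makespan = max load = 51

51


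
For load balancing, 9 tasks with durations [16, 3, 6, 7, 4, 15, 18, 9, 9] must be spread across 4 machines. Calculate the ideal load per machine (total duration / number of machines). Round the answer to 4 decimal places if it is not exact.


Total processing time = 16 + 3 + 6 + 7 + 4 + 15 + 18 + 9 + 9 = 87
Number of machines = 4
Ideal balanced load = 87 / 4 = 21.75

21.75


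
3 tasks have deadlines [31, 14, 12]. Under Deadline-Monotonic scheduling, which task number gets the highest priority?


Sort tasks by relative deadline (ascending):
  Task 3: deadline = 12
  Task 2: deadline = 14
  Task 1: deadline = 31
Priority order (highest first): [3, 2, 1]
Highest priority task = 3

3


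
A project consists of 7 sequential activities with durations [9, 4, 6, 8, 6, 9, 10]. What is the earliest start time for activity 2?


Activity 2 starts after activities 1 through 1 complete.
Predecessor durations: [9]
ES = 9 = 9

9


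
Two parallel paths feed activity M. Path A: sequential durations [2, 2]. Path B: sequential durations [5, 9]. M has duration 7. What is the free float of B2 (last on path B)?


ES(B2) = sum of predecessors on chain B = 5
EF(B2) = ES + duration = 5 + 9 = 14
Successor of B2 is M. ES(M) = max(sum(A), sum(B)) = max(4, 14) = 14
Free float = ES(successor) - EF(current) = 14 - 14 = 0

0


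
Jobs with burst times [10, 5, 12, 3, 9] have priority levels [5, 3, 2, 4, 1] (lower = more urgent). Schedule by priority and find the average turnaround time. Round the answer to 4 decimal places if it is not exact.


Sort by priority (ascending = highest first):
Order: [(1, 9), (2, 12), (3, 5), (4, 3), (5, 10)]
Completion times:
  Priority 1, burst=9, C=9
  Priority 2, burst=12, C=21
  Priority 3, burst=5, C=26
  Priority 4, burst=3, C=29
  Priority 5, burst=10, C=39
Average turnaround = 124/5 = 24.8

24.8


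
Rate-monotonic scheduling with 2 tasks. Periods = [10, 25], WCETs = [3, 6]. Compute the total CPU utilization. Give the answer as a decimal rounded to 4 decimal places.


Compute individual utilizations (exact fractions):
  Task 1: C/T = 3/10 (approx. 0.3)
  Task 2: C/T = 6/25 (approx. 0.24)
Total utilization U = 3/10 + 6/25 = 27/50
Rounded to 4 decimal places: U = 0.5400
RM (Liu & Layland) bound for 2 tasks = 0.828427; compare with U = 27/50 (approx. 0.540000)
U <= bound, so schedulable by RM sufficient condition.

0.5400


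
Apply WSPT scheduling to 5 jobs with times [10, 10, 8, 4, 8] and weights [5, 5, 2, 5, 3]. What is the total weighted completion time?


Compute p/w ratios and sort ascending (WSPT): [(4, 5), (10, 5), (10, 5), (8, 3), (8, 2)]
Compute weighted completion times:
  Job (p=4,w=5): C=4, w*C=5*4=20
  Job (p=10,w=5): C=14, w*C=5*14=70
  Job (p=10,w=5): C=24, w*C=5*24=120
  Job (p=8,w=3): C=32, w*C=3*32=96
  Job (p=8,w=2): C=40, w*C=2*40=80
Total weighted completion time = 386

386


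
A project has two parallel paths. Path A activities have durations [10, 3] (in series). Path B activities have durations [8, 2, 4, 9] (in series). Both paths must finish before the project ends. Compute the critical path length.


Path A total = 10 + 3 = 13
Path B total = 8 + 2 + 4 + 9 = 23
Critical path = longest path = max(13, 23) = 23

23


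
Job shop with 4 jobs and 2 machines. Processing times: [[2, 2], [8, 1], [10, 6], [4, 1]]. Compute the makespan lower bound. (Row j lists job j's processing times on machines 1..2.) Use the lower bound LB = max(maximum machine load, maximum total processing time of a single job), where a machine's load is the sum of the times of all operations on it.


Machine loads:
  Machine 1: 2 + 8 + 10 + 4 = 24
  Machine 2: 2 + 1 + 6 + 1 = 10
Max machine load = 24
Job totals:
  Job 1: 4
  Job 2: 9
  Job 3: 16
  Job 4: 5
Max job total = 16
Lower bound = max(24, 16) = 24

24


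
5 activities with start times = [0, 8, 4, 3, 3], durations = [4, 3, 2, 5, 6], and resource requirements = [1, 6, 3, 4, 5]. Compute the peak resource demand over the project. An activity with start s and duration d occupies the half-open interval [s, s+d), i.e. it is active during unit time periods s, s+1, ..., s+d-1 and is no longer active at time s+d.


Each activity i is active on [start_i, start_i + duration_i).
Compute total resource usage per time slot:
  t=0: active resources = [1], total = 1
  t=1: active resources = [1], total = 1
  t=2: active resources = [1], total = 1
  t=3: active resources = [1, 4, 5], total = 10
  t=4: active resources = [3, 4, 5], total = 12
  t=5: active resources = [3, 4, 5], total = 12
  t=6: active resources = [4, 5], total = 9
  t=7: active resources = [4, 5], total = 9
  t=8: active resources = [6, 5], total = 11
  t=9: active resources = [6], total = 6
  t=10: active resources = [6], total = 6
Peak resource demand = 12

12


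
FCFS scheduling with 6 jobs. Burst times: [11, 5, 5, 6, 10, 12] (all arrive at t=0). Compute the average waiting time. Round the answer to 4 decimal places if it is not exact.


FCFS order (as given): [11, 5, 5, 6, 10, 12]
Waiting times:
  Job 1: wait = 0
  Job 2: wait = 11
  Job 3: wait = 16
  Job 4: wait = 21
  Job 5: wait = 27
  Job 6: wait = 37
Sum of waiting times = 112
Average waiting time = 112/6 = 18.6667

18.6667


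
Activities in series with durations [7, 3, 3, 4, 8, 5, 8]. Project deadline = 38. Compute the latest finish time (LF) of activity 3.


LF(activity 3) = deadline - sum of successor durations
Successors: activities 4 through 7 with durations [4, 8, 5, 8]
Sum of successor durations = 25
LF = 38 - 25 = 13

13


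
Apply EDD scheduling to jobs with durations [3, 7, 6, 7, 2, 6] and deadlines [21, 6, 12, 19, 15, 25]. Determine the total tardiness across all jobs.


Sort by due date (EDD order): [(7, 6), (6, 12), (2, 15), (7, 19), (3, 21), (6, 25)]
Compute completion times and tardiness:
  Job 1: p=7, d=6, C=7, tardiness=max(0,7-6)=1
  Job 2: p=6, d=12, C=13, tardiness=max(0,13-12)=1
  Job 3: p=2, d=15, C=15, tardiness=max(0,15-15)=0
  Job 4: p=7, d=19, C=22, tardiness=max(0,22-19)=3
  Job 5: p=3, d=21, C=25, tardiness=max(0,25-21)=4
  Job 6: p=6, d=25, C=31, tardiness=max(0,31-25)=6
Total tardiness = 15

15


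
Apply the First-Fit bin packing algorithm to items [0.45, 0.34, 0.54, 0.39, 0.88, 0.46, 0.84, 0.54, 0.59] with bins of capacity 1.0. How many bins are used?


Place items sequentially using First-Fit:
  Item 0.45 -> new Bin 1
  Item 0.34 -> Bin 1 (now 0.79)
  Item 0.54 -> new Bin 2
  Item 0.39 -> Bin 2 (now 0.93)
  Item 0.88 -> new Bin 3
  Item 0.46 -> new Bin 4
  Item 0.84 -> new Bin 5
  Item 0.54 -> Bin 4 (now 1.0)
  Item 0.59 -> new Bin 6
Total bins used = 6

6


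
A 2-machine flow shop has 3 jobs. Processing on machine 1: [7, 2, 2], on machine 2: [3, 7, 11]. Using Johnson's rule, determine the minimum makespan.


Apply Johnson's rule:
  Group 1 (a <= b): [(2, 2, 7), (3, 2, 11)]
  Group 2 (a > b): [(1, 7, 3)]
Optimal job order: [2, 3, 1]
Schedule:
  Job 2: M1 done at 2, M2 done at 9
  Job 3: M1 done at 4, M2 done at 20
  Job 1: M1 done at 11, M2 done at 23
Makespan = 23

23


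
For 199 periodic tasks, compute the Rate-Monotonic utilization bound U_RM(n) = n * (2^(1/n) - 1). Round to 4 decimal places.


Compute 2^(1/199) = 1.0034892249
Subtract 1: 1.0034892249 - 1 = 0.0034892249
Multiply by n: 199 * 0.0034892249 = 0.6943557551
Round to 4 dp: 0.6944

0.6944


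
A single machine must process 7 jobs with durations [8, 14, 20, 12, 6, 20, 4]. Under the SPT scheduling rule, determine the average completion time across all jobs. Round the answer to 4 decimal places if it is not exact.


Sort jobs by processing time (SPT order): [4, 6, 8, 12, 14, 20, 20]
Compute completion times sequentially:
  Job 1: processing = 4, completes at 4
  Job 2: processing = 6, completes at 10
  Job 3: processing = 8, completes at 18
  Job 4: processing = 12, completes at 30
  Job 5: processing = 14, completes at 44
  Job 6: processing = 20, completes at 64
  Job 7: processing = 20, completes at 84
Sum of completion times = 254
Average completion time = 254/7 = 36.2857

36.2857


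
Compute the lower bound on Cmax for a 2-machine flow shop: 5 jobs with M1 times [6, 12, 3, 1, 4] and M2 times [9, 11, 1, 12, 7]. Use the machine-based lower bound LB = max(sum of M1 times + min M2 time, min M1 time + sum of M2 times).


LB1 = sum(M1 times) + min(M2 times) = 26 + 1 = 27
LB2 = min(M1 times) + sum(M2 times) = 1 + 40 = 41
Lower bound = max(LB1, LB2) = max(27, 41) = 41

41


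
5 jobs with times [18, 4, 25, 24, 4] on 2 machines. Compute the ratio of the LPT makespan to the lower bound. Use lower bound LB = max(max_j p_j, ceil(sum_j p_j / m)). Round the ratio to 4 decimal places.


LPT order: [25, 24, 18, 4, 4]
Machine loads after assignment: [33, 42]
LPT makespan = 42
Lower bound = max(max_job, ceil(total/2)) = max(25, 38) = 38
Ratio = 42 / 38 = 1.1053

1.1053


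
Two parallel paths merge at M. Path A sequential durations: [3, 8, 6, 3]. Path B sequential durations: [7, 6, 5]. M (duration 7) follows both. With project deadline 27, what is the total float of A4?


Forward pass: ES(A4) = sum of predecessors on chain A = 17
EF = ES + duration = 17 + 3 = 20
Backward pass: LF(M) = deadline = 27; LS(M) = 27 - 7 = 20
LF(A4) = LS(M) - sum(successors on chain A) = 20 - 0 = 20
LS = LF - duration = 20 - 3 = 17
Total float = LS - ES = 17 - 17 = 0

0


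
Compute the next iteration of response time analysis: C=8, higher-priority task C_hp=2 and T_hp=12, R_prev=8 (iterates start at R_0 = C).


R_next = C + ceil(R_prev / T_hp) * C_hp
ceil(8 / 12) = ceil(0.6667) = 1
Interference = 1 * 2 = 2
R_next = 8 + 2 = 10

10


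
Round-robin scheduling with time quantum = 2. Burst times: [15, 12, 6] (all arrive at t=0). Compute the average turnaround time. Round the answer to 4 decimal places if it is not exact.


Time quantum = 2
Execution trace:
  J1 runs 2 units, time = 2
  J2 runs 2 units, time = 4
  J3 runs 2 units, time = 6
  J1 runs 2 units, time = 8
  J2 runs 2 units, time = 10
  J3 runs 2 units, time = 12
  J1 runs 2 units, time = 14
  J2 runs 2 units, time = 16
  J3 runs 2 units, time = 18
  J1 runs 2 units, time = 20
  J2 runs 2 units, time = 22
  J1 runs 2 units, time = 24
  J2 runs 2 units, time = 26
  J1 runs 2 units, time = 28
  J2 runs 2 units, time = 30
  J1 runs 2 units, time = 32
  J1 runs 1 units, time = 33
Finish times: [33, 30, 18]
Average turnaround = 81/3 = 27.0

27.0


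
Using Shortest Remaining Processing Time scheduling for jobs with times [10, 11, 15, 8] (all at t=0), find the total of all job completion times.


Since all jobs arrive at t=0, SRPT equals SPT ordering.
SPT order: [8, 10, 11, 15]
Completion times:
  Job 1: p=8, C=8
  Job 2: p=10, C=18
  Job 3: p=11, C=29
  Job 4: p=15, C=44
Total completion time = 8 + 18 + 29 + 44 = 99

99


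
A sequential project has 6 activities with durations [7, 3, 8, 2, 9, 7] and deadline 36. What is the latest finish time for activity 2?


LF(activity 2) = deadline - sum of successor durations
Successors: activities 3 through 6 with durations [8, 2, 9, 7]
Sum of successor durations = 26
LF = 36 - 26 = 10

10


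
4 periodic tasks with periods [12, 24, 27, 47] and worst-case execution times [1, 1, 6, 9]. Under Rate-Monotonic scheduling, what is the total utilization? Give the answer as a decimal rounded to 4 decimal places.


Compute individual utilizations (exact fractions):
  Task 1: C/T = 1/12 (approx. 0.0833)
  Task 2: C/T = 1/24 (approx. 0.0417)
  Task 3: C/T = 6/27 = 2/9 (approx. 0.2222)
  Task 4: C/T = 9/47 (approx. 0.1915)
Total utilization U = 1/12 + 1/24 + 2/9 + 9/47 = 1823/3384
Rounded to 4 decimal places: U = 0.5387
RM (Liu & Layland) bound for 4 tasks = 0.756828; compare with U = 1823/3384 (approx. 0.538712)
U <= bound, so schedulable by RM sufficient condition.

0.5387


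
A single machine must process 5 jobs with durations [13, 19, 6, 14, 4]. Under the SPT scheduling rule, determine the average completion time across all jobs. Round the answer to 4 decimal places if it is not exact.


Sort jobs by processing time (SPT order): [4, 6, 13, 14, 19]
Compute completion times sequentially:
  Job 1: processing = 4, completes at 4
  Job 2: processing = 6, completes at 10
  Job 3: processing = 13, completes at 23
  Job 4: processing = 14, completes at 37
  Job 5: processing = 19, completes at 56
Sum of completion times = 130
Average completion time = 130/5 = 26.0

26.0


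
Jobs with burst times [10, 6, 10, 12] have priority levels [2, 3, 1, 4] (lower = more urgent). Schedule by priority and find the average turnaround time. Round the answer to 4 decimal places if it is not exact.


Sort by priority (ascending = highest first):
Order: [(1, 10), (2, 10), (3, 6), (4, 12)]
Completion times:
  Priority 1, burst=10, C=10
  Priority 2, burst=10, C=20
  Priority 3, burst=6, C=26
  Priority 4, burst=12, C=38
Average turnaround = 94/4 = 23.5

23.5


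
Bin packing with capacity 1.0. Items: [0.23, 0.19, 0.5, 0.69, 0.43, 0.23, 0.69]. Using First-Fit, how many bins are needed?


Place items sequentially using First-Fit:
  Item 0.23 -> new Bin 1
  Item 0.19 -> Bin 1 (now 0.42)
  Item 0.5 -> Bin 1 (now 0.92)
  Item 0.69 -> new Bin 2
  Item 0.43 -> new Bin 3
  Item 0.23 -> Bin 2 (now 0.92)
  Item 0.69 -> new Bin 4
Total bins used = 4

4


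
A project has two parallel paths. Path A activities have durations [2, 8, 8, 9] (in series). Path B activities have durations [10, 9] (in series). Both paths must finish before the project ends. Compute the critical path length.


Path A total = 2 + 8 + 8 + 9 = 27
Path B total = 10 + 9 = 19
Critical path = longest path = max(27, 19) = 27

27


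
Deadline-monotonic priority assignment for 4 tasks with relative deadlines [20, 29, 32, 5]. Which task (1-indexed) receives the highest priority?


Sort tasks by relative deadline (ascending):
  Task 4: deadline = 5
  Task 1: deadline = 20
  Task 2: deadline = 29
  Task 3: deadline = 32
Priority order (highest first): [4, 1, 2, 3]
Highest priority task = 4

4


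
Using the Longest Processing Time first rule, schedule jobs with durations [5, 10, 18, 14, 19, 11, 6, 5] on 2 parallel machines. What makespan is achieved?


Sort jobs in decreasing order (LPT): [19, 18, 14, 11, 10, 6, 5, 5]
Assign each job to the least loaded machine:
  Machine 1: jobs [19, 11, 10, 5], load = 45
  Machine 2: jobs [18, 14, 6, 5], load = 43
Makespan = max load = 45

45


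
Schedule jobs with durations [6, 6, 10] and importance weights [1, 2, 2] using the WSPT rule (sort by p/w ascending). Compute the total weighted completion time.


Compute p/w ratios and sort ascending (WSPT): [(6, 2), (10, 2), (6, 1)]
Compute weighted completion times:
  Job (p=6,w=2): C=6, w*C=2*6=12
  Job (p=10,w=2): C=16, w*C=2*16=32
  Job (p=6,w=1): C=22, w*C=1*22=22
Total weighted completion time = 66

66


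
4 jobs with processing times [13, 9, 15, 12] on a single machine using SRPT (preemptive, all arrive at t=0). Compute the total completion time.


Since all jobs arrive at t=0, SRPT equals SPT ordering.
SPT order: [9, 12, 13, 15]
Completion times:
  Job 1: p=9, C=9
  Job 2: p=12, C=21
  Job 3: p=13, C=34
  Job 4: p=15, C=49
Total completion time = 9 + 21 + 34 + 49 = 113

113


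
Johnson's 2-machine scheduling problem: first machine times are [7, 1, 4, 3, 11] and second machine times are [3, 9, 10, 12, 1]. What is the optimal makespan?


Apply Johnson's rule:
  Group 1 (a <= b): [(2, 1, 9), (4, 3, 12), (3, 4, 10)]
  Group 2 (a > b): [(1, 7, 3), (5, 11, 1)]
Optimal job order: [2, 4, 3, 1, 5]
Schedule:
  Job 2: M1 done at 1, M2 done at 10
  Job 4: M1 done at 4, M2 done at 22
  Job 3: M1 done at 8, M2 done at 32
  Job 1: M1 done at 15, M2 done at 35
  Job 5: M1 done at 26, M2 done at 36
Makespan = 36

36


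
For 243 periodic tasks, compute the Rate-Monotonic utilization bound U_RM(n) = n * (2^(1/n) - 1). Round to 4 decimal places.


Compute 2^(1/243) = 1.0028565297
Subtract 1: 1.0028565297 - 1 = 0.0028565297
Multiply by n: 243 * 0.0028565297 = 0.6941367171
Round to 4 dp: 0.6941

0.6941


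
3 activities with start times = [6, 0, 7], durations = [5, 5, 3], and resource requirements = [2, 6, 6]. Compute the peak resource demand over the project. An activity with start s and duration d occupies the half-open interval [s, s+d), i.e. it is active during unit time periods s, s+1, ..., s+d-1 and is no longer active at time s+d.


Each activity i is active on [start_i, start_i + duration_i).
Compute total resource usage per time slot:
  t=0: active resources = [6], total = 6
  t=1: active resources = [6], total = 6
  t=2: active resources = [6], total = 6
  t=3: active resources = [6], total = 6
  t=4: active resources = [6], total = 6
  t=5: active resources = [], total = 0
  t=6: active resources = [2], total = 2
  t=7: active resources = [2, 6], total = 8
  t=8: active resources = [2, 6], total = 8
  t=9: active resources = [2, 6], total = 8
  t=10: active resources = [2], total = 2
Peak resource demand = 8

8
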